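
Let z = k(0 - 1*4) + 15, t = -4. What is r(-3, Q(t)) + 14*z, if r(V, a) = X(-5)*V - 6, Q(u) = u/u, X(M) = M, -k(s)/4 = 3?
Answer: 51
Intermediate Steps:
k(s) = -12 (k(s) = -4*3 = -12)
Q(u) = 1
r(V, a) = -6 - 5*V (r(V, a) = -5*V - 6 = -6 - 5*V)
z = 3 (z = -12 + 15 = 3)
r(-3, Q(t)) + 14*z = (-6 - 5*(-3)) + 14*3 = (-6 + 15) + 42 = 9 + 42 = 51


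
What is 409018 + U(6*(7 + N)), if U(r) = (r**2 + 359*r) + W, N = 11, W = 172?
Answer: 459626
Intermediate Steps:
U(r) = 172 + r**2 + 359*r (U(r) = (r**2 + 359*r) + 172 = 172 + r**2 + 359*r)
409018 + U(6*(7 + N)) = 409018 + (172 + (6*(7 + 11))**2 + 359*(6*(7 + 11))) = 409018 + (172 + (6*18)**2 + 359*(6*18)) = 409018 + (172 + 108**2 + 359*108) = 409018 + (172 + 11664 + 38772) = 409018 + 50608 = 459626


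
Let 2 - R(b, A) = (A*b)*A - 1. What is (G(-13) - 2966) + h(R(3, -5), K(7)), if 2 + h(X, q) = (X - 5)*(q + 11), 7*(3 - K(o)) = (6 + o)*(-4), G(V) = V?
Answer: -4631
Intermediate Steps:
K(o) = 45/7 + 4*o/7 (K(o) = 3 - (6 + o)*(-4)/7 = 3 - (-24 - 4*o)/7 = 3 + (24/7 + 4*o/7) = 45/7 + 4*o/7)
R(b, A) = 3 - b*A² (R(b, A) = 2 - ((A*b)*A - 1) = 2 - (b*A² - 1) = 2 - (-1 + b*A²) = 2 + (1 - b*A²) = 3 - b*A²)
h(X, q) = -2 + (-5 + X)*(11 + q) (h(X, q) = -2 + (X - 5)*(q + 11) = -2 + (-5 + X)*(11 + q))
(G(-13) - 2966) + h(R(3, -5), K(7)) = (-13 - 2966) + (-57 - 5*(45/7 + (4/7)*7) + 11*(3 - 1*3*(-5)²) + (3 - 1*3*(-5)²)*(45/7 + (4/7)*7)) = -2979 + (-57 - 5*(45/7 + 4) + 11*(3 - 1*3*25) + (3 - 1*3*25)*(45/7 + 4)) = -2979 + (-57 - 5*73/7 + 11*(3 - 75) + (3 - 75)*(73/7)) = -2979 + (-57 - 365/7 + 11*(-72) - 72*73/7) = -2979 + (-57 - 365/7 - 792 - 5256/7) = -2979 - 1652 = -4631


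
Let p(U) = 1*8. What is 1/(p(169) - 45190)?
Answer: -1/45182 ≈ -2.2133e-5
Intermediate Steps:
p(U) = 8
1/(p(169) - 45190) = 1/(8 - 45190) = 1/(-45182) = -1/45182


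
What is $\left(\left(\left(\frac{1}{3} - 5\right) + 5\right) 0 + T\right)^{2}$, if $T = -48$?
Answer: $2304$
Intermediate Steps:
$\left(\left(\left(\frac{1}{3} - 5\right) + 5\right) 0 + T\right)^{2} = \left(\left(\left(\frac{1}{3} - 5\right) + 5\right) 0 - 48\right)^{2} = \left(\left(- \frac{14}{3} + 5\right) 0 - 48\right)^{2} = \left(\frac{1}{3} \cdot 0 - 48\right)^{2} = \left(0 - 48\right)^{2} = \left(-48\right)^{2} = 2304$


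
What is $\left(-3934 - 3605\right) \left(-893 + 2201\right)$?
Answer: $-9861012$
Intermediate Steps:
$\left(-3934 - 3605\right) \left(-893 + 2201\right) = \left(-7539\right) 1308 = -9861012$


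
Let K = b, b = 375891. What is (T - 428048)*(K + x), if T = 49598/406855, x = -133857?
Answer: -42151048721225028/406855 ≈ -1.0360e+11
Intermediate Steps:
T = 49598/406855 (T = 49598*(1/406855) = 49598/406855 ≈ 0.12191)
K = 375891
(T - 428048)*(K + x) = (49598/406855 - 428048)*(375891 - 133857) = -174153419442/406855*242034 = -42151048721225028/406855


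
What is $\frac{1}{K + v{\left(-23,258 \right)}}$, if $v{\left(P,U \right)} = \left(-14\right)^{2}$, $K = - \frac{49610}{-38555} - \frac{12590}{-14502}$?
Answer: $\frac{5082951}{1007211593} \approx 0.0050466$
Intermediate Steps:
$K = \frac{10953197}{5082951}$ ($K = \left(-49610\right) \left(- \frac{1}{38555}\right) - - \frac{6295}{7251} = \frac{902}{701} + \frac{6295}{7251} = \frac{10953197}{5082951} \approx 2.1549$)
$v{\left(P,U \right)} = 196$
$\frac{1}{K + v{\left(-23,258 \right)}} = \frac{1}{\frac{10953197}{5082951} + 196} = \frac{1}{\frac{1007211593}{5082951}} = \frac{5082951}{1007211593}$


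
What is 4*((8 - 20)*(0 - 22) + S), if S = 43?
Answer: 1228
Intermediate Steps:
4*((8 - 20)*(0 - 22) + S) = 4*((8 - 20)*(0 - 22) + 43) = 4*(-12*(-22) + 43) = 4*(264 + 43) = 4*307 = 1228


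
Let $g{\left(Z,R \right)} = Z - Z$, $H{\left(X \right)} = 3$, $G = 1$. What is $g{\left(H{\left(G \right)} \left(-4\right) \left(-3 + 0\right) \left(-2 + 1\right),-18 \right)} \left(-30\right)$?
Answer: $0$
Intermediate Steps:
$g{\left(Z,R \right)} = 0$
$g{\left(H{\left(G \right)} \left(-4\right) \left(-3 + 0\right) \left(-2 + 1\right),-18 \right)} \left(-30\right) = 0 \left(-30\right) = 0$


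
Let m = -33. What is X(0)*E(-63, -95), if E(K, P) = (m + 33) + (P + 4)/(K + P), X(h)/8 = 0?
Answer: 0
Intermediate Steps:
X(h) = 0 (X(h) = 8*0 = 0)
E(K, P) = (4 + P)/(K + P) (E(K, P) = (-33 + 33) + (P + 4)/(K + P) = 0 + (4 + P)/(K + P) = (4 + P)/(K + P))
X(0)*E(-63, -95) = 0*((4 - 95)/(-63 - 95)) = 0*(-91/(-158)) = 0*(-1/158*(-91)) = 0*(91/158) = 0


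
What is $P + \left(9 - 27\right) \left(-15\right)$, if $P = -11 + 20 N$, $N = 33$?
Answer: $919$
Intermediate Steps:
$P = 649$ ($P = -11 + 20 \cdot 33 = -11 + 660 = 649$)
$P + \left(9 - 27\right) \left(-15\right) = 649 + \left(9 - 27\right) \left(-15\right) = 649 - -270 = 649 + 270 = 919$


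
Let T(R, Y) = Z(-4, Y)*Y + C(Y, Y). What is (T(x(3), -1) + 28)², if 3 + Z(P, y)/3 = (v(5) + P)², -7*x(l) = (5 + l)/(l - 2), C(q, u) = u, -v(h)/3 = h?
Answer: 1096209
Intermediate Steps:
v(h) = -3*h
x(l) = -(5 + l)/(7*(-2 + l)) (x(l) = -(5 + l)/(7*(l - 2)) = -(5 + l)/(7*(-2 + l)))
Z(P, y) = -9 + 3*(-15 + P)² (Z(P, y) = -9 + 3*(-3*5 + P)² = -9 + 3*(-15 + P)²)
T(R, Y) = 1075*Y (T(R, Y) = (-9 + 3*(-15 - 4)²)*Y + Y = (-9 + 3*(-19)²)*Y + Y = (-9 + 3*361)*Y + Y = (-9 + 1083)*Y + Y = 1074*Y + Y = 1075*Y)
(T(x(3), -1) + 28)² = (1075*(-1) + 28)² = (-1075 + 28)² = (-1047)² = 1096209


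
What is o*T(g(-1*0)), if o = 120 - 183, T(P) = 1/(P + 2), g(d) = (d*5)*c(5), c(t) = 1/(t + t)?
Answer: -63/2 ≈ -31.500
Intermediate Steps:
c(t) = 1/(2*t)
g(d) = d/2 (g(d) = (d*5)*((1/2)/5) = (5*d)*((1/2)*(1/5)) = (5*d)*(1/10) = d/2)
T(P) = 1/(2 + P)
o = -63
o*T(g(-1*0)) = -63/(2 + (-1*0)/2) = -63/(2 + (1/2)*0) = -63/(2 + 0) = -63/2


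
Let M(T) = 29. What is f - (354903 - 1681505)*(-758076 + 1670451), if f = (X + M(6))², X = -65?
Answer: 1210358501046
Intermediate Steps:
f = 1296 (f = (-65 + 29)² = (-36)² = 1296)
f - (354903 - 1681505)*(-758076 + 1670451) = 1296 - (354903 - 1681505)*(-758076 + 1670451) = 1296 - (-1326602)*912375 = 1296 - 1*(-1210358499750) = 1296 + 1210358499750 = 1210358501046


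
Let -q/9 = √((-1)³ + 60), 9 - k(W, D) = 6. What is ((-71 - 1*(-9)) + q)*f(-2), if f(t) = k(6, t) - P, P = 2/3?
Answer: -434/3 - 21*√59 ≈ -305.97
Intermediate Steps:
k(W, D) = 3 (k(W, D) = 9 - 1*6 = 9 - 6 = 3)
P = ⅔ (P = 2*(⅓) = ⅔ ≈ 0.66667)
f(t) = 7/3 (f(t) = 3 - 1*⅔ = 3 - ⅔ = 7/3)
q = -9*√59 (q = -9*√((-1)³ + 60) = -9*√(-1 + 60) = -9*√59 ≈ -69.130)
((-71 - 1*(-9)) + q)*f(-2) = ((-71 - 1*(-9)) - 9*√59)*(7/3) = ((-71 + 9) - 9*√59)*(7/3) = (-62 - 9*√59)*(7/3) = -434/3 - 21*√59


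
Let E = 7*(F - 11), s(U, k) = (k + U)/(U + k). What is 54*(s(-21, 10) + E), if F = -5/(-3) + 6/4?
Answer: -2907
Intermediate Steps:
F = 19/6 (F = -5*(-⅓) + 6*(¼) = 5/3 + 3/2 = 19/6 ≈ 3.1667)
s(U, k) = 1 (s(U, k) = (U + k)/(U + k) = 1)
E = -329/6 (E = 7*(19/6 - 11) = 7*(-47/6) = -329/6 ≈ -54.833)
54*(s(-21, 10) + E) = 54*(1 - 329/6) = 54*(-323/6) = -2907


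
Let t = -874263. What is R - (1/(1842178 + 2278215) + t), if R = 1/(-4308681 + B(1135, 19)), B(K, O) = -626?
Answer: 15523447397637126513/17756038397651 ≈ 8.7426e+5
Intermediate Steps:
R = -1/4309307 (R = 1/(-4308681 - 626) = 1/(-4309307) = -1/4309307 ≈ -2.3206e-7)
R - (1/(1842178 + 2278215) + t) = -1/4309307 - (1/(1842178 + 2278215) - 874263) = -1/4309307 - (1/4120393 - 874263) = -1/4309307 - 1*(-3602307145358/4120393) = -1/4309307 + 3602307145358/4120393 = 15523447397637126513/17756038397651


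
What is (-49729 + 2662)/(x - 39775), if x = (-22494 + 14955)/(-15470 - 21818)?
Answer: 1755034296/1483122661 ≈ 1.1833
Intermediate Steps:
x = 7539/37288 (x = -7539/(-37288) = -7539*(-1/37288) = 7539/37288 ≈ 0.20218)
(-49729 + 2662)/(x - 39775) = (-49729 + 2662)/(7539/37288 - 39775) = -47067/(-1483122661/37288) = -47067*(-37288/1483122661) = 1755034296/1483122661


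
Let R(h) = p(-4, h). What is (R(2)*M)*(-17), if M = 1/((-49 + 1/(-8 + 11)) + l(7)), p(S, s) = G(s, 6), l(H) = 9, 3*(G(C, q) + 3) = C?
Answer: -1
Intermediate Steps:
G(C, q) = -3 + C/3
p(S, s) = -3 + s/3
R(h) = -3 + h/3
M = -3/119 (M = 1/((-49 + 1/(-8 + 11)) + 9) = 1/((-49 + 1/3) + 9) = 1/((-49 + ⅓) + 9) = 1/(-146/3 + 9) = 1/(-119/3) = -3/119 ≈ -0.025210)
(R(2)*M)*(-17) = ((-3 + (⅓)*2)*(-3/119))*(-17) = ((-3 + ⅔)*(-3/119))*(-17) = -7/3*(-3/119)*(-17) = (1/17)*(-17) = -1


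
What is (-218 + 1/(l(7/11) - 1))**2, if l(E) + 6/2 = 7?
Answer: 426409/9 ≈ 47379.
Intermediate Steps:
l(E) = 4 (l(E) = -3 + 7 = 4)
(-218 + 1/(l(7/11) - 1))**2 = (-218 + 1/(4 - 1))**2 = (-218 + 1/3)**2 = (-653/3)**2 = 426409/9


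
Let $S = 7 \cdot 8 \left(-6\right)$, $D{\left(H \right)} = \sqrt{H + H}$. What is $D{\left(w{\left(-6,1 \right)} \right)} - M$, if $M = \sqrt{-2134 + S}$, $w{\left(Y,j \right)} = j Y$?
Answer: $i \left(- \sqrt{2470} + 2 \sqrt{3}\right) \approx - 46.235 i$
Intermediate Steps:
$w{\left(Y,j \right)} = Y j$
$D{\left(H \right)} = \sqrt{2} \sqrt{H}$ ($D{\left(H \right)} = \sqrt{2 H} = \sqrt{2} \sqrt{H}$)
$S = -336$ ($S = 56 \left(-6\right) = -336$)
$M = i \sqrt{2470}$ ($M = \sqrt{-2134 - 336} = \sqrt{-2470} = i \sqrt{2470} \approx 49.699 i$)
$D{\left(w{\left(-6,1 \right)} \right)} - M = \sqrt{2} \sqrt{\left(-6\right) 1} - i \sqrt{2470} = \sqrt{2} \sqrt{-6} - i \sqrt{2470} = \sqrt{2} i \sqrt{6} - i \sqrt{2470} = 2 i \sqrt{3} - i \sqrt{2470} = - i \sqrt{2470} + 2 i \sqrt{3}$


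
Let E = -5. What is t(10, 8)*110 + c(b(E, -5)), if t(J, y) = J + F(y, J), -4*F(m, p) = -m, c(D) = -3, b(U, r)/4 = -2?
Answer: 1317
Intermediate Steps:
b(U, r) = -8 (b(U, r) = 4*(-2) = -8)
F(m, p) = m/4 (F(m, p) = -(-1)*m/4 = m/4)
t(J, y) = J + y/4
t(10, 8)*110 + c(b(E, -5)) = (10 + (¼)*8)*110 - 3 = (10 + 2)*110 - 3 = 12*110 - 3 = 1320 - 3 = 1317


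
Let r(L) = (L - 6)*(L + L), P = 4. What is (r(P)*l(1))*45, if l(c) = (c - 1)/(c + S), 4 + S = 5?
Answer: 0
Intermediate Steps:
S = 1 (S = -4 + 5 = 1)
r(L) = 2*L*(-6 + L) (r(L) = (-6 + L)*(2*L) = 2*L*(-6 + L))
l(c) = (-1 + c)/(1 + c) (l(c) = (c - 1)/(c + 1) = (-1 + c)/(1 + c))
(r(P)*l(1))*45 = ((2*4*(-6 + 4))*((-1 + 1)/(1 + 1)))*45 = ((2*4*(-2))*(0/2))*45 = -8*0*45 = -16*0*45 = 0*45 = 0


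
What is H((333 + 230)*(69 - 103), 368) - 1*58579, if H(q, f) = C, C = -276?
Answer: -58855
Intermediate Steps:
H(q, f) = -276
H((333 + 230)*(69 - 103), 368) - 1*58579 = -276 - 1*58579 = -276 - 58579 = -58855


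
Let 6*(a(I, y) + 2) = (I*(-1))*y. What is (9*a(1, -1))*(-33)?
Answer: 1089/2 ≈ 544.50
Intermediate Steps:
a(I, y) = -2 - I*y/6 (a(I, y) = -2 + ((I*(-1))*y)/6 = -2 + ((-I)*y)/6 = -2 + (-I*y)/6 = -2 - I*y/6)
(9*a(1, -1))*(-33) = (9*(-2 - ⅙*1*(-1)))*(-33) = (9*(-2 + ⅙))*(-33) = (9*(-11/6))*(-33) = -33/2*(-33) = 1089/2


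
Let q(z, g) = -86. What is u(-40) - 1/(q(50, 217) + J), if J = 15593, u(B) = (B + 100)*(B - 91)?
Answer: -121885021/15507 ≈ -7860.0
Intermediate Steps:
u(B) = (-91 + B)*(100 + B) (u(B) = (100 + B)*(-91 + B) = (-91 + B)*(100 + B))
u(-40) - 1/(q(50, 217) + J) = (-9100 + (-40)² + 9*(-40)) - 1/(-86 + 15593) = (-9100 + 1600 - 360) - 1/15507 = -7860 - 1*1/15507 = -7860 - 1/15507 = -121885021/15507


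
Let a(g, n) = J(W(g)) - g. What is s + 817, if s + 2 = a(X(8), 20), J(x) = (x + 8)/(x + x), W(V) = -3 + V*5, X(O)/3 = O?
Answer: 185219/234 ≈ 791.53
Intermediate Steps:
X(O) = 3*O
W(V) = -3 + 5*V
J(x) = (8 + x)/(2*x) (J(x) = (8 + x)/((2*x)) = (8 + x)*(1/(2*x)) = (8 + x)/(2*x))
a(g, n) = -g + (5 + 5*g)/(2*(-3 + 5*g)) (a(g, n) = (8 + (-3 + 5*g))/(2*(-3 + 5*g)) - g = (5 + 5*g)/(2*(-3 + 5*g)) - g = -g + (5 + 5*g)/(2*(-3 + 5*g)))
s = -5959/234 (s = -2 + (5 - 10*(3*8)**2 + 11*(3*8))/(2*(-3 + 5*(3*8))) = -2 + (5 - 10*24**2 + 11*24)/(2*(-3 + 5*24)) = -2 + (5 - 10*576 + 264)/(2*(-3 + 120)) = -2 + (1/2)*(5 - 5760 + 264)/117 = -2 + (1/2)*(1/117)*(-5491) = -2 - 5491/234 = -5959/234 ≈ -25.466)
s + 817 = -5959/234 + 817 = 185219/234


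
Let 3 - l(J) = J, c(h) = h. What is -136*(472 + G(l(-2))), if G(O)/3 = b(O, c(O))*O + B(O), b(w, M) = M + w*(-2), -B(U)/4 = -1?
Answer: -55624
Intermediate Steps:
l(J) = 3 - J
B(U) = 4 (B(U) = -4*(-1) = 4)
b(w, M) = M - 2*w
G(O) = 12 - 3*O² (G(O) = 3*((O - 2*O)*O + 4) = 3*((-O)*O + 4) = 3*(-O² + 4) = 3*(4 - O²) = 12 - 3*O²)
-136*(472 + G(l(-2))) = -136*(472 + (12 - 3*(3 - 1*(-2))²)) = -136*(472 + (12 - 3*(3 + 2)²)) = -136*(472 + (12 - 3*5²)) = -136*(472 + (12 - 3*25)) = -136*(472 + (12 - 75)) = -136*(472 - 63) = -136*409 = -55624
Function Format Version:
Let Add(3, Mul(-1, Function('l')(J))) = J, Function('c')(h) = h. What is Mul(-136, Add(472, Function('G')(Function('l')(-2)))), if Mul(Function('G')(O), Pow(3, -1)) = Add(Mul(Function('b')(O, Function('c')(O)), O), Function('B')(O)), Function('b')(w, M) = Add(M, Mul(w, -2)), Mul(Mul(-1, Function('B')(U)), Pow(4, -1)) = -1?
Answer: -55624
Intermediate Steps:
Function('l')(J) = Add(3, Mul(-1, J))
Function('B')(U) = 4 (Function('B')(U) = Mul(-4, -1) = 4)
Function('b')(w, M) = Add(M, Mul(-2, w))
Function('G')(O) = Add(12, Mul(-3, Pow(O, 2))) (Function('G')(O) = Mul(3, Add(Mul(Add(O, Mul(-2, O)), O), 4)) = Mul(3, Add(Mul(Mul(-1, O), O), 4)) = Mul(3, Add(Mul(-1, Pow(O, 2)), 4)) = Mul(3, Add(4, Mul(-1, Pow(O, 2)))) = Add(12, Mul(-3, Pow(O, 2))))
Mul(-136, Add(472, Function('G')(Function('l')(-2)))) = Mul(-136, Add(472, Add(12, Mul(-3, Pow(Add(3, Mul(-1, -2)), 2))))) = Mul(-136, Add(472, Add(12, Mul(-3, Pow(Add(3, 2), 2))))) = Mul(-136, Add(472, Add(12, Mul(-3, Pow(5, 2))))) = Mul(-136, Add(472, Add(12, Mul(-3, 25)))) = Mul(-136, Add(472, Add(12, -75))) = Mul(-136, Add(472, -63)) = Mul(-136, 409) = -55624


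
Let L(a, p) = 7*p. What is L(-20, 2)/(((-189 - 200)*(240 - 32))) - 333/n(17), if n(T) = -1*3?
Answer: 4490609/40456 ≈ 111.00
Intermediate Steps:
n(T) = -3
L(-20, 2)/(((-189 - 200)*(240 - 32))) - 333/n(17) = (7*2)/(((-189 - 200)*(240 - 32))) - 333/(-3) = 14/((-389*208)) - 333*(-⅓) = 14/(-80912) + 111 = 14*(-1/80912) + 111 = -7/40456 + 111 = 4490609/40456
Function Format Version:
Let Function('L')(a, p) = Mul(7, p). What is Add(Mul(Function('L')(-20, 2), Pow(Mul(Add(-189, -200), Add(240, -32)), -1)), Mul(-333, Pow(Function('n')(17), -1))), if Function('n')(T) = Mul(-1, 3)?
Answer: Rational(4490609, 40456) ≈ 111.00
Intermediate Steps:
Function('n')(T) = -3
Add(Mul(Function('L')(-20, 2), Pow(Mul(Add(-189, -200), Add(240, -32)), -1)), Mul(-333, Pow(Function('n')(17), -1))) = Add(Mul(Mul(7, 2), Pow(Mul(Add(-189, -200), Add(240, -32)), -1)), Mul(-333, Pow(-3, -1))) = Add(Mul(14, Pow(Mul(-389, 208), -1)), Mul(-333, Rational(-1, 3))) = Add(Mul(14, Pow(-80912, -1)), 111) = Add(Mul(14, Rational(-1, 80912)), 111) = Add(Rational(-7, 40456), 111) = Rational(4490609, 40456)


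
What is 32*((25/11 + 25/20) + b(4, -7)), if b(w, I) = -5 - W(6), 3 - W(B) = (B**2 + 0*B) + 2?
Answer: 11800/11 ≈ 1072.7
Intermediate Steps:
W(B) = 1 - B**2 (W(B) = 3 - ((B**2 + 0*B) + 2) = 3 - ((B**2 + 0) + 2) = 3 - (B**2 + 2) = 3 - (2 + B**2) = 3 + (-2 - B**2) = 1 - B**2)
b(w, I) = 30 (b(w, I) = -5 - (1 - 1*6**2) = -5 - (1 - 1*36) = -5 - (1 - 36) = -5 - 1*(-35) = -5 + 35 = 30)
32*((25/11 + 25/20) + b(4, -7)) = 32*((25/11 + 25/20) + 30) = 32*((25*(1/11) + 25*(1/20)) + 30) = 32*((25/11 + 5/4) + 30) = 32*(155/44 + 30) = 32*(1475/44) = 11800/11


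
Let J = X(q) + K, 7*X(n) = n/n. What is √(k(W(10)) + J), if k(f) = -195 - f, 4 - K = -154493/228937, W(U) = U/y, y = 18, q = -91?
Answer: 4*I*√275541813377201/4807677 ≈ 13.811*I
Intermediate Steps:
X(n) = ⅐ (X(n) = (n/n)/7 = (⅐)*1 = ⅐)
W(U) = U/18
K = 1070241/228937 (K = 4 - (-154493)/228937 = 4 - 1*(-154493/228937) = 4 + 154493/228937 = 1070241/228937 ≈ 4.6748)
J = 7720624/1602559 (J = ⅐ + 1070241/228937 = 7720624/1602559 ≈ 4.8177)
√(k(W(10)) + J) = √((-195 - 10/18) + 7720624/1602559) = √((-195 - 1*5/9) + 7720624/1602559) = √((-195 - 5/9) + 7720624/1602559) = √(-1760/9 + 7720624/1602559) = √(-2751018224/14423031) = 4*I*√275541813377201/4807677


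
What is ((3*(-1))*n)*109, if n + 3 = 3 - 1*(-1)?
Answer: -327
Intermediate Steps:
n = 1 (n = -3 + (3 - 1*(-1)) = -3 + (3 + 1) = -3 + 4 = 1)
((3*(-1))*n)*109 = ((3*(-1))*1)*109 = -3*1*109 = -3*109 = -327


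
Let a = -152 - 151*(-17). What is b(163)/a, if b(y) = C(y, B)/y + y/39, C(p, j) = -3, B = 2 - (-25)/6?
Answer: 26452/15352155 ≈ 0.0017230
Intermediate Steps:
B = 37/6 (B = 2 - (-25)/6 = 2 - 5*(-5/6) = 2 + 25/6 = 37/6 ≈ 6.1667)
b(y) = -3/y + y/39
a = 2415 (a = -152 + 2567 = 2415)
b(163)/a = (-3/163 + (1/39)*163)/2415 = (-3*1/163 + 163/39)*(1/2415) = (-3/163 + 163/39)*(1/2415) = (26452/6357)*(1/2415) = 26452/15352155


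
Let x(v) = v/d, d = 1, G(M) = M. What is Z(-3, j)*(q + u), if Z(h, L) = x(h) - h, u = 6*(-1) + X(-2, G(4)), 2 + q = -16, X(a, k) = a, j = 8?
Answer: 0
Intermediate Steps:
q = -18 (q = -2 - 16 = -18)
x(v) = v (x(v) = v/1 = v*1 = v)
u = -8 (u = 6*(-1) - 2 = -6 - 2 = -8)
Z(h, L) = 0 (Z(h, L) = h - h = 0)
Z(-3, j)*(q + u) = 0*(-18 - 8) = 0*(-26) = 0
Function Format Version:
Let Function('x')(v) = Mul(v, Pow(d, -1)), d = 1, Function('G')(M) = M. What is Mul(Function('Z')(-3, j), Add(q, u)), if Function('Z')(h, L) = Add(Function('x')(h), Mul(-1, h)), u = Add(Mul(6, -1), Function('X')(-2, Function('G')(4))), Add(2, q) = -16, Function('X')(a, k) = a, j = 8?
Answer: 0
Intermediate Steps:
q = -18 (q = Add(-2, -16) = -18)
Function('x')(v) = v (Function('x')(v) = Mul(v, Pow(1, -1)) = Mul(v, 1) = v)
u = -8 (u = Add(Mul(6, -1), -2) = Add(-6, -2) = -8)
Function('Z')(h, L) = 0 (Function('Z')(h, L) = Add(h, Mul(-1, h)) = 0)
Mul(Function('Z')(-3, j), Add(q, u)) = Mul(0, Add(-18, -8)) = Mul(0, -26) = 0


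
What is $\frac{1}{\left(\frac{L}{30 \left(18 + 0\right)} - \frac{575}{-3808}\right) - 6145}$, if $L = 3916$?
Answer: $- \frac{514080}{3155215943} \approx -0.00016293$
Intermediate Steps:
$\frac{1}{\left(\frac{L}{30 \left(18 + 0\right)} - \frac{575}{-3808}\right) - 6145} = \frac{1}{\left(\frac{3916}{30 \left(18 + 0\right)} - \frac{575}{-3808}\right) - 6145} = \frac{1}{\left(\frac{3916}{30 \cdot 18} - - \frac{575}{3808}\right) - 6145} = \frac{1}{\left(\frac{3916}{540} + \frac{575}{3808}\right) - 6145} = \frac{1}{\left(3916 \cdot \frac{1}{540} + \frac{575}{3808}\right) - 6145} = \frac{1}{\left(\frac{979}{135} + \frac{575}{3808}\right) - 6145} = \frac{1}{\frac{3805657}{514080} - 6145} = \frac{1}{- \frac{3155215943}{514080}} = - \frac{514080}{3155215943}$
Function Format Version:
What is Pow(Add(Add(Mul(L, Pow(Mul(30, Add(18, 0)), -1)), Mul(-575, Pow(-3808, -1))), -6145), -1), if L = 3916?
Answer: Rational(-514080, 3155215943) ≈ -0.00016293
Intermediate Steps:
Pow(Add(Add(Mul(L, Pow(Mul(30, Add(18, 0)), -1)), Mul(-575, Pow(-3808, -1))), -6145), -1) = Pow(Add(Add(Mul(3916, Pow(Mul(30, Add(18, 0)), -1)), Mul(-575, Pow(-3808, -1))), -6145), -1) = Pow(Add(Add(Mul(3916, Pow(Mul(30, 18), -1)), Mul(-575, Rational(-1, 3808))), -6145), -1) = Pow(Add(Add(Mul(3916, Pow(540, -1)), Rational(575, 3808)), -6145), -1) = Pow(Add(Add(Mul(3916, Rational(1, 540)), Rational(575, 3808)), -6145), -1) = Pow(Add(Add(Rational(979, 135), Rational(575, 3808)), -6145), -1) = Pow(Add(Rational(3805657, 514080), -6145), -1) = Pow(Rational(-3155215943, 514080), -1) = Rational(-514080, 3155215943)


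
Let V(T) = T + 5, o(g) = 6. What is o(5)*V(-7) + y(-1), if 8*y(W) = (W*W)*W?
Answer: -97/8 ≈ -12.125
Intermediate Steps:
y(W) = W**3/8 (y(W) = ((W*W)*W)/8 = (W**2*W)/8 = W**3/8)
V(T) = 5 + T
o(5)*V(-7) + y(-1) = 6*(5 - 7) + (1/8)*(-1)**3 = 6*(-2) + (1/8)*(-1) = -12 - 1/8 = -97/8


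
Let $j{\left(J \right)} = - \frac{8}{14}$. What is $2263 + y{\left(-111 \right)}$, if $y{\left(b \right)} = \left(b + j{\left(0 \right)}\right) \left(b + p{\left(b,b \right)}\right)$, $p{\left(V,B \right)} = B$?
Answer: $\frac{189223}{7} \approx 27032.0$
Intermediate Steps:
$j{\left(J \right)} = - \frac{4}{7}$ ($j{\left(J \right)} = \left(-8\right) \frac{1}{14} = - \frac{4}{7}$)
$y{\left(b \right)} = 2 b \left(- \frac{4}{7} + b\right)$ ($y{\left(b \right)} = \left(b - \frac{4}{7}\right) \left(b + b\right) = \left(- \frac{4}{7} + b\right) 2 b = 2 b \left(- \frac{4}{7} + b\right)$)
$2263 + y{\left(-111 \right)} = 2263 + \frac{2}{7} \left(-111\right) \left(-4 + 7 \left(-111\right)\right) = 2263 + \frac{2}{7} \left(-111\right) \left(-4 - 777\right) = 2263 + \frac{2}{7} \left(-111\right) \left(-781\right) = 2263 + \frac{173382}{7} = \frac{189223}{7}$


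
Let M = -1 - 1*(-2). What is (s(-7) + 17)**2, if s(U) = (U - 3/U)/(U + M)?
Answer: 144400/441 ≈ 327.44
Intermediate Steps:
M = 1 (M = -1 + 2 = 1)
s(U) = (U - 3/U)/(1 + U) (s(U) = (U - 3/U)/(U + 1) = (U - 3/U)/(1 + U))
(s(-7) + 17)**2 = ((-3 + (-7)**2)/((-7)*(1 - 7)) + 17)**2 = (-1/7*(-3 + 49)/(-6) + 17)**2 = (-1/7*(-1/6)*46 + 17)**2 = (23/21 + 17)**2 = (380/21)**2 = 144400/441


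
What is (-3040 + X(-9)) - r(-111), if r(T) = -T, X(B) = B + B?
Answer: -3169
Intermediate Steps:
X(B) = 2*B
(-3040 + X(-9)) - r(-111) = (-3040 + 2*(-9)) - (-1)*(-111) = (-3040 - 18) - 1*111 = -3058 - 111 = -3169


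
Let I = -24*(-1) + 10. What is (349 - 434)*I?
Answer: -2890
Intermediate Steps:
I = 34 (I = -8*(-3) + 10 = 24 + 10 = 34)
(349 - 434)*I = (349 - 434)*34 = -85*34 = -2890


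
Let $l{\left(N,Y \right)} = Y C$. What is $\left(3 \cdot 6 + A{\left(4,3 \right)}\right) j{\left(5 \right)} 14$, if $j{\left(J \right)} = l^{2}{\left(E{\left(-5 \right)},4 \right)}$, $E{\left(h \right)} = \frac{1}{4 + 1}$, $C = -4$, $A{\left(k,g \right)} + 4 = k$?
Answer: $64512$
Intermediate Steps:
$A{\left(k,g \right)} = -4 + k$
$E{\left(h \right)} = \frac{1}{5}$
$l{\left(N,Y \right)} = - 4 Y$ ($l{\left(N,Y \right)} = Y \left(-4\right) = - 4 Y$)
$j{\left(J \right)} = 256$ ($j{\left(J \right)} = \left(\left(-4\right) 4\right)^{2} = \left(-16\right)^{2} = 256$)
$\left(3 \cdot 6 + A{\left(4,3 \right)}\right) j{\left(5 \right)} 14 = \left(3 \cdot 6 + \left(-4 + 4\right)\right) 256 \cdot 14 = \left(18 + 0\right) 256 \cdot 14 = 18 \cdot 256 \cdot 14 = 4608 \cdot 14 = 64512$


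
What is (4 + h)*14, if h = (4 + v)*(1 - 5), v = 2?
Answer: -280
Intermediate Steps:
h = -24 (h = (4 + 2)*(1 - 5) = 6*(-4) = -24)
(4 + h)*14 = (4 - 24)*14 = -20*14 = -280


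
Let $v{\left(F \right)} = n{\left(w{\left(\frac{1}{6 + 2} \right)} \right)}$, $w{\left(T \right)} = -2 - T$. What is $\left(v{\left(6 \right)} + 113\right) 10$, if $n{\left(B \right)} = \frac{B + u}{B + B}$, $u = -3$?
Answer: $\frac{19415}{17} \approx 1142.1$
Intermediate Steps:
$n{\left(B \right)} = \frac{-3 + B}{2 B}$ ($n{\left(B \right)} = \frac{B - 3}{B + B} = \frac{-3 + B}{2 B}$)
$v{\left(F \right)} = \frac{41}{34}$ ($v{\left(F \right)} = \frac{-3 - \left(2 + \frac{1}{6 + 2}\right)}{2 \left(-2 - \frac{1}{6 + 2}\right)} = \frac{-3 - \frac{17}{8}}{2 \left(-2 - \frac{1}{8}\right)} = \frac{-3 - \frac{17}{8}}{2 \left(- \frac{17}{8}\right)} = \frac{1}{2} \left(- \frac{8}{17}\right) \left(- \frac{41}{8}\right) = \frac{41}{34}$)
$\left(v{\left(6 \right)} + 113\right) 10 = \left(\frac{41}{34} + 113\right) 10 = \frac{3883}{34} \cdot 10 = \frac{19415}{17}$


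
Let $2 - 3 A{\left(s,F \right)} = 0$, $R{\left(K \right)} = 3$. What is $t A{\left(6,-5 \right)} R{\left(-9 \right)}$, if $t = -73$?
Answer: $-146$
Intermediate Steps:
$A{\left(s,F \right)} = \frac{2}{3}$ ($A{\left(s,F \right)} = \frac{2}{3} - 0 = \frac{2}{3} + 0 = \frac{2}{3}$)
$t A{\left(6,-5 \right)} R{\left(-9 \right)} = \left(-73\right) \frac{2}{3} \cdot 3 = \left(- \frac{146}{3}\right) 3 = -146$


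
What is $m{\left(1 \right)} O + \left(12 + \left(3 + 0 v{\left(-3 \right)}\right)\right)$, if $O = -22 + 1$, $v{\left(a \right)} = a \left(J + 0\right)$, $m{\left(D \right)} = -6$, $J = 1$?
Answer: $141$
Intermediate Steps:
$v{\left(a \right)} = a$ ($v{\left(a \right)} = a \left(1 + 0\right) = a 1 = a$)
$O = -21$
$m{\left(1 \right)} O + \left(12 + \left(3 + 0 v{\left(-3 \right)}\right)\right) = \left(-6\right) \left(-21\right) + \left(12 + \left(3 + 0 \left(-3\right)\right)\right) = 126 + \left(12 + \left(3 + 0\right)\right) = 126 + \left(12 + 3\right) = 126 + 15 = 141$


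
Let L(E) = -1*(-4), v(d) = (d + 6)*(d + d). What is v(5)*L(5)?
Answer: 440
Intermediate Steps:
v(d) = 2*d*(6 + d) (v(d) = (6 + d)*(2*d) = 2*d*(6 + d))
L(E) = 4
v(5)*L(5) = (2*5*(6 + 5))*4 = (2*5*11)*4 = 110*4 = 440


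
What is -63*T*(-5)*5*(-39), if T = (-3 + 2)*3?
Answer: 184275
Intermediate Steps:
T = -3 (T = -1*3 = -3)
-63*T*(-5)*5*(-39) = -63*(-3*(-5))*5*(-39) = -945*5*(-39) = -63*75*(-39) = -4725*(-39) = 184275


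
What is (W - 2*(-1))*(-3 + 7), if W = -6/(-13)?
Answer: 128/13 ≈ 9.8462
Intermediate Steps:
W = 6/13 (W = -6*(-1/13) = 6/13 ≈ 0.46154)
(W - 2*(-1))*(-3 + 7) = (6/13 - 2*(-1))*(-3 + 7) = (6/13 + 2)*4 = (32/13)*4 = 128/13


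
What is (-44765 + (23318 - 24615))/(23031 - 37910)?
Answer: 46062/14879 ≈ 3.0958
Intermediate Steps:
(-44765 + (23318 - 24615))/(23031 - 37910) = (-44765 - 1297)/(-14879) = -46062*(-1/14879) = 46062/14879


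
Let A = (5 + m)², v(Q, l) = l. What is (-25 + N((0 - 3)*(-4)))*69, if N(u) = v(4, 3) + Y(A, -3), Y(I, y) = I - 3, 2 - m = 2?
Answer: 0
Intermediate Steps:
m = 0 (m = 2 - 1*2 = 2 - 2 = 0)
A = 25 (A = (5 + 0)² = 5² = 25)
Y(I, y) = -3 + I
N(u) = 25 (N(u) = 3 + (-3 + 25) = 3 + 22 = 25)
(-25 + N((0 - 3)*(-4)))*69 = (-25 + 25)*69 = 0*69 = 0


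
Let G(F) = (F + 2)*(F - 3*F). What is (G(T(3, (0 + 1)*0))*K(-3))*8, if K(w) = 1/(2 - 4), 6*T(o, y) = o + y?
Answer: 10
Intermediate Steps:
T(o, y) = o/6 + y/6 (T(o, y) = (o + y)/6 = o/6 + y/6)
G(F) = -2*F*(2 + F) (G(F) = (2 + F)*(-2*F) = -2*F*(2 + F))
K(w) = -½ (K(w) = 1/(-2) = -½)
(G(T(3, (0 + 1)*0))*K(-3))*8 = (-2*((⅙)*3 + ((0 + 1)*0)/6)*(2 + ((⅙)*3 + ((0 + 1)*0)/6))*(-½))*8 = (-2*(½ + (1*0)/6)*(2 + (½ + (1*0)/6))*(-½))*8 = (-2*(½ + (⅙)*0)*(2 + (½ + (⅙)*0))*(-½))*8 = (-2*(½ + 0)*(2 + (½ + 0))*(-½))*8 = (-2*½*(2 + ½)*(-½))*8 = (-2*½*5/2*(-½))*8 = -5/2*(-½)*8 = (5/4)*8 = 10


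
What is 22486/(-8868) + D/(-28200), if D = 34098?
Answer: -39020261/10419900 ≈ -3.7448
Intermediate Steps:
22486/(-8868) + D/(-28200) = 22486/(-8868) + 34098/(-28200) = 22486*(-1/8868) + 34098*(-1/28200) = -11243/4434 - 5683/4700 = -39020261/10419900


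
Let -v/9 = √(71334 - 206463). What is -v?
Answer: 9*I*√135129 ≈ 3308.4*I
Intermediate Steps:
v = -9*I*√135129 (v = -9*√(71334 - 206463) = -9*I*√135129 ≈ -3308.4*I)
-v = -(-9)*I*√135129 = 9*I*√135129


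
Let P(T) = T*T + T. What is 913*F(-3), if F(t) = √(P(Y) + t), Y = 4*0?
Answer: 913*I*√3 ≈ 1581.4*I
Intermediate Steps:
Y = 0
P(T) = T + T² (P(T) = T² + T = T + T²)
F(t) = √t (F(t) = √(0*(1 + 0) + t) = √(0*1 + t) = √(0 + t) = √t)
913*F(-3) = 913*√(-3) = 913*(I*√3) = 913*I*√3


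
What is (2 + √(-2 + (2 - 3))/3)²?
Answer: (6 + I*√3)²/9 ≈ 3.6667 + 2.3094*I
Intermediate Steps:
(2 + √(-2 + (2 - 3))/3)² = (2 + √(-2 - 1)/3)² = (2 + √(-3)/3)² = (2 + (I*√3)/3)² = (2 + I*√3/3)²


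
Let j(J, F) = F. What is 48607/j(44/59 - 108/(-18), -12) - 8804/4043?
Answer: -196623749/48516 ≈ -4052.8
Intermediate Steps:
48607/j(44/59 - 108/(-18), -12) - 8804/4043 = 48607/(-12) - 8804/4043 = 48607*(-1/12) - 8804*1/4043 = -48607/12 - 8804/4043 = -196623749/48516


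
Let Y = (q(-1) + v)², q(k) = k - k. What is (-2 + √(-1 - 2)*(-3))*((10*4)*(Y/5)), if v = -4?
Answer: -256 - 384*I*√3 ≈ -256.0 - 665.11*I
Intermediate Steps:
q(k) = 0
Y = 16 (Y = (0 - 4)² = (-4)² = 16)
(-2 + √(-1 - 2)*(-3))*((10*4)*(Y/5)) = (-2 + √(-1 - 2)*(-3))*((10*4)*(16/5)) = (-2 + √(-3)*(-3))*(40*(16*(⅕))) = (-2 + (I*√3)*(-3))*(40*(16/5)) = (-2 - 3*I*√3)*128 = -256 - 384*I*√3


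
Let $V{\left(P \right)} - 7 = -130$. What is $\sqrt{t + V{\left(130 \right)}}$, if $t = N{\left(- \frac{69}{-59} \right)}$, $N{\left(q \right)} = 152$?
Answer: $\sqrt{29} \approx 5.3852$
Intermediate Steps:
$t = 152$
$V{\left(P \right)} = -123$ ($V{\left(P \right)} = 7 - 130 = -123$)
$\sqrt{t + V{\left(130 \right)}} = \sqrt{152 - 123} = \sqrt{29}$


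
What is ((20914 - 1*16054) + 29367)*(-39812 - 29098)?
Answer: -2358582570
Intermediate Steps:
((20914 - 1*16054) + 29367)*(-39812 - 29098) = ((20914 - 16054) + 29367)*(-68910) = (4860 + 29367)*(-68910) = 34227*(-68910) = -2358582570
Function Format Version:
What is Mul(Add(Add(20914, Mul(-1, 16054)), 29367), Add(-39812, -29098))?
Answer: -2358582570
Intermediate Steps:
Mul(Add(Add(20914, Mul(-1, 16054)), 29367), Add(-39812, -29098)) = Mul(Add(Add(20914, -16054), 29367), -68910) = Mul(Add(4860, 29367), -68910) = Mul(34227, -68910) = -2358582570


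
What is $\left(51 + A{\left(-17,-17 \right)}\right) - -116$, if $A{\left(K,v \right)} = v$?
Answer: $150$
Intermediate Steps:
$\left(51 + A{\left(-17,-17 \right)}\right) - -116 = \left(51 - 17\right) - -116 = 34 + 116 = 150$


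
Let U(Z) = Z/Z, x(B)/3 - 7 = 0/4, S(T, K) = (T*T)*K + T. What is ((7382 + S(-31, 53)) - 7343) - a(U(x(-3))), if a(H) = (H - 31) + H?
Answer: 50970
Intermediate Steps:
S(T, K) = T + K*T² (S(T, K) = T²*K + T = K*T² + T = T + K*T²)
x(B) = 21 (x(B) = 21 + 3*(0/4) = 21 + 3*(0*(¼)) = 21 + 3*0 = 21 + 0 = 21)
U(Z) = 1
a(H) = -31 + 2*H (a(H) = (-31 + H) + H = -31 + 2*H)
((7382 + S(-31, 53)) - 7343) - a(U(x(-3))) = ((7382 - 31*(1 + 53*(-31))) - 7343) - (-31 + 2*1) = ((7382 - 31*(1 - 1643)) - 7343) - (-31 + 2) = ((7382 - 31*(-1642)) - 7343) - 1*(-29) = ((7382 + 50902) - 7343) + 29 = (58284 - 7343) + 29 = 50941 + 29 = 50970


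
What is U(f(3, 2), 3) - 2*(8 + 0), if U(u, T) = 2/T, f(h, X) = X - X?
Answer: -46/3 ≈ -15.333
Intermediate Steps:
f(h, X) = 0
U(f(3, 2), 3) - 2*(8 + 0) = 2/3 - 2*(8 + 0) = 2*(⅓) - 2*8 = ⅔ - 16 = -46/3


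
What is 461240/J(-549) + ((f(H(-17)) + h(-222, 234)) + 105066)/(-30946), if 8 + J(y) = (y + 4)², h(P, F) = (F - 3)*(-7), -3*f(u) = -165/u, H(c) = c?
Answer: -139838750073/78127648697 ≈ -1.7899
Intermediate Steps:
f(u) = 55/u (f(u) = -(-55)/u = 55/u)
h(P, F) = 21 - 7*F (h(P, F) = (-3 + F)*(-7) = 21 - 7*F)
J(y) = -8 + (4 + y)² (J(y) = -8 + (y + 4)² = -8 + (4 + y)²)
461240/J(-549) + ((f(H(-17)) + h(-222, 234)) + 105066)/(-30946) = 461240/(-8 + (4 - 549)²) + ((55/(-17) + (21 - 7*234)) + 105066)/(-30946) = 461240/(-8 + (-545)²) + ((55*(-1/17) + (21 - 1638)) + 105066)*(-1/30946) = 461240/(-8 + 297025) + ((-55/17 - 1617) + 105066)*(-1/30946) = 461240/297017 + (-27544/17 + 105066)*(-1/30946) = 461240*(1/297017) + (1758578/17)*(-1/30946) = 461240/297017 - 879289/263041 = -139838750073/78127648697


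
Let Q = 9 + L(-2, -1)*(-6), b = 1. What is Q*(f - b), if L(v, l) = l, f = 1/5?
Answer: -12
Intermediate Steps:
f = ⅕ ≈ 0.20000
Q = 15 (Q = 9 - 1*(-6) = 9 + 6 = 15)
Q*(f - b) = 15*(⅕ - 1*1) = 15*(⅕ - 1) = 15*(-⅘) = -12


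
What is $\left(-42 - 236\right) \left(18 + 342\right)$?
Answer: $-100080$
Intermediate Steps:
$\left(-42 - 236\right) \left(18 + 342\right) = \left(-278\right) 360 = -100080$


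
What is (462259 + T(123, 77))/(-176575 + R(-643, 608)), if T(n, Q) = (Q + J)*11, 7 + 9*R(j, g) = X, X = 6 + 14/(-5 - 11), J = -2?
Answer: -11114016/4237805 ≈ -2.6226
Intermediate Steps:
X = 41/8 (X = 6 + 14/(-16) = 6 + 14*(-1/16) = 6 - 7/8 = 41/8 ≈ 5.1250)
R(j, g) = -5/24 (R(j, g) = -7/9 + (⅑)*(41/8) = -7/9 + 41/72 = -5/24)
T(n, Q) = -22 + 11*Q (T(n, Q) = (Q - 2)*11 = (-2 + Q)*11 = -22 + 11*Q)
(462259 + T(123, 77))/(-176575 + R(-643, 608)) = (462259 + (-22 + 11*77))/(-176575 - 5/24) = (462259 + (-22 + 847))/(-4237805/24) = (462259 + 825)*(-24/4237805) = 463084*(-24/4237805) = -11114016/4237805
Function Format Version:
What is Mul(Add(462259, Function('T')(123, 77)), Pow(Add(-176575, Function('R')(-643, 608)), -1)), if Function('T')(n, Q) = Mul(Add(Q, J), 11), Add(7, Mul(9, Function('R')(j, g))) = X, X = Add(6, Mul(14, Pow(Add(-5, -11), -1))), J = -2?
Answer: Rational(-11114016, 4237805) ≈ -2.6226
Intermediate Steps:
X = Rational(41, 8) (X = Add(6, Mul(14, Pow(-16, -1))) = Add(6, Mul(14, Rational(-1, 16))) = Add(6, Rational(-7, 8)) = Rational(41, 8) ≈ 5.1250)
Function('R')(j, g) = Rational(-5, 24) (Function('R')(j, g) = Add(Rational(-7, 9), Mul(Rational(1, 9), Rational(41, 8))) = Add(Rational(-7, 9), Rational(41, 72)) = Rational(-5, 24))
Function('T')(n, Q) = Add(-22, Mul(11, Q)) (Function('T')(n, Q) = Mul(Add(Q, -2), 11) = Mul(Add(-2, Q), 11) = Add(-22, Mul(11, Q)))
Mul(Add(462259, Function('T')(123, 77)), Pow(Add(-176575, Function('R')(-643, 608)), -1)) = Mul(Add(462259, Add(-22, Mul(11, 77))), Pow(Add(-176575, Rational(-5, 24)), -1)) = Mul(Add(462259, Add(-22, 847)), Pow(Rational(-4237805, 24), -1)) = Mul(Add(462259, 825), Rational(-24, 4237805)) = Mul(463084, Rational(-24, 4237805)) = Rational(-11114016, 4237805)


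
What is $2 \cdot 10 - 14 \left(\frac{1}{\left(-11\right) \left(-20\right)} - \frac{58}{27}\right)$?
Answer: $\frac{148531}{2970} \approx 50.01$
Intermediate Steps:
$2 \cdot 10 - 14 \left(\frac{1}{\left(-11\right) \left(-20\right)} - \frac{58}{27}\right) = 20 - 14 \left(\left(- \frac{1}{11}\right) \left(- \frac{1}{20}\right) - \frac{58}{27}\right) = 20 - 14 \left(\frac{1}{220} - \frac{58}{27}\right) = 20 - - \frac{89131}{2970} = 20 + \frac{89131}{2970} = \frac{148531}{2970}$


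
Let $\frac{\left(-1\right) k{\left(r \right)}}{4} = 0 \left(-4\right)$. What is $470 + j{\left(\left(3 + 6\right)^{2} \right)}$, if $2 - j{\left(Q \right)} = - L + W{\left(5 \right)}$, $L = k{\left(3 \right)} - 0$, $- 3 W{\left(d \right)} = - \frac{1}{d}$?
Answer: $\frac{7079}{15} \approx 471.93$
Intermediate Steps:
$k{\left(r \right)} = 0$ ($k{\left(r \right)} = - 4 \cdot 0 \left(-4\right) = \left(-4\right) 0 = 0$)
$W{\left(d \right)} = \frac{1}{3 d}$ ($W{\left(d \right)} = - \frac{\left(-1\right) \frac{1}{d}}{3} = \frac{1}{3 d}$)
$L = 0$ ($L = 0 - 0 = 0 + 0 = 0$)
$j{\left(Q \right)} = \frac{29}{15}$ ($j{\left(Q \right)} = 2 - \left(\left(-1\right) 0 + \frac{1}{3 \cdot 5}\right) = 2 - \left(0 + \frac{1}{3} \cdot \frac{1}{5}\right) = 2 - \left(0 + \frac{1}{15}\right) = 2 - \frac{1}{15} = \frac{29}{15}$)
$470 + j{\left(\left(3 + 6\right)^{2} \right)} = 470 + \frac{29}{15} = \frac{7079}{15}$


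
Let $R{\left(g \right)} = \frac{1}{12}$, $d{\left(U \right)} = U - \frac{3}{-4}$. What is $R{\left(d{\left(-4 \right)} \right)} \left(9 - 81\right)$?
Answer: $-6$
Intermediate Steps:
$d{\left(U \right)} = \frac{3}{4} + U$ ($d{\left(U \right)} = U - - \frac{3}{4} = U + \frac{3}{4} = \frac{3}{4} + U$)
$R{\left(g \right)} = \frac{1}{12}$
$R{\left(d{\left(-4 \right)} \right)} \left(9 - 81\right) = \frac{9 - 81}{12} = \frac{1}{12} \left(-72\right) = -6$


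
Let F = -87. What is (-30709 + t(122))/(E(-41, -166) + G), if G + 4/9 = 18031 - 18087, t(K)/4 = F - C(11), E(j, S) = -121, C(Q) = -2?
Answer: 279441/1597 ≈ 174.98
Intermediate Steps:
t(K) = -340 (t(K) = 4*(-87 - 1*(-2)) = 4*(-87 + 2) = 4*(-85) = -340)
G = -508/9 (G = -4/9 + (18031 - 18087) = -4/9 - 56 = -508/9 ≈ -56.444)
(-30709 + t(122))/(E(-41, -166) + G) = (-30709 - 340)/(-121 - 508/9) = -31049/(-1597/9) = -31049*(-9/1597) = 279441/1597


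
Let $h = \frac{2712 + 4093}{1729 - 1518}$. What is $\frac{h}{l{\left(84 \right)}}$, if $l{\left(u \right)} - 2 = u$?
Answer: $\frac{6805}{18146} \approx 0.37501$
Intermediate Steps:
$l{\left(u \right)} = 2 + u$
$h = \frac{6805}{211} \approx 32.251$
$\frac{h}{l{\left(84 \right)}} = \frac{6805}{211 \left(2 + 84\right)} = \frac{6805}{211 \cdot 86} = \frac{6805}{211} \cdot \frac{1}{86} = \frac{6805}{18146}$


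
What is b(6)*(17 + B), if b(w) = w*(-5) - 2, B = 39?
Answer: -1792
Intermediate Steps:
b(w) = -2 - 5*w (b(w) = -5*w - 2 = -2 - 5*w)
b(6)*(17 + B) = (-2 - 5*6)*(17 + 39) = (-2 - 30)*56 = -32*56 = -1792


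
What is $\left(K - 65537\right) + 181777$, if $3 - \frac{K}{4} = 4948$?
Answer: $96460$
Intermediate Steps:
$K = -19780$ ($K = 12 - 19792 = -19780$)
$\left(K - 65537\right) + 181777 = \left(-19780 - 65537\right) + 181777 = -85317 + 181777 = 96460$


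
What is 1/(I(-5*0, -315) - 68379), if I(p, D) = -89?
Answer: -1/68468 ≈ -1.4605e-5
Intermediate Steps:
1/(I(-5*0, -315) - 68379) = 1/(-89 - 68379) = 1/(-68468) = -1/68468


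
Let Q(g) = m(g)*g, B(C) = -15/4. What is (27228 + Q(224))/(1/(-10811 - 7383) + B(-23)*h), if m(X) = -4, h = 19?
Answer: -958168816/2592647 ≈ -369.57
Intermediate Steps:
B(C) = -15/4 (B(C) = -15*¼ = -15/4)
Q(g) = -4*g
(27228 + Q(224))/(1/(-10811 - 7383) + B(-23)*h) = (27228 - 4*224)/(1/(-10811 - 7383) - 15/4*19) = (27228 - 896)/(1/(-18194) - 285/4) = 26332/(-1/18194 - 285/4) = 26332/(-2592647/36388) = 26332*(-36388/2592647) = -958168816/2592647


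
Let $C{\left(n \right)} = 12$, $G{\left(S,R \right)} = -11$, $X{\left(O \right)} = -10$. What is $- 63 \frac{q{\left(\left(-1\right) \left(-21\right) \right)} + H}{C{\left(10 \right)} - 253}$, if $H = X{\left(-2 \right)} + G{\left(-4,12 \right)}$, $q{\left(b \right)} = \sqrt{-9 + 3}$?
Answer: $- \frac{1323}{241} + \frac{63 i \sqrt{6}}{241} \approx -5.4896 + 0.64032 i$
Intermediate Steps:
$q{\left(b \right)} = i \sqrt{6}$ ($q{\left(b \right)} = \sqrt{-6} = i \sqrt{6}$)
$H = -21$ ($H = -10 - 11 = -21$)
$- 63 \frac{q{\left(\left(-1\right) \left(-21\right) \right)} + H}{C{\left(10 \right)} - 253} = - 63 \frac{i \sqrt{6} - 21}{12 - 253} = - 63 \frac{-21 + i \sqrt{6}}{-241} = - 63 \left(-21 + i \sqrt{6}\right) \left(- \frac{1}{241}\right) = - 63 \left(\frac{21}{241} - \frac{i \sqrt{6}}{241}\right) = - \frac{1323}{241} + \frac{63 i \sqrt{6}}{241}$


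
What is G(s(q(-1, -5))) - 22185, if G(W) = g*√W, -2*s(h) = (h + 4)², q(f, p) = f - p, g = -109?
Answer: -22185 - 436*I*√2 ≈ -22185.0 - 616.6*I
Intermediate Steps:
s(h) = -(4 + h)²/2 (s(h) = -(h + 4)²/2 = -(4 + h)²/2)
G(W) = -109*√W
G(s(q(-1, -5))) - 22185 = -109*4*I*√2 - 22185 = -436*I*√2 - 22185 = -22185 - 436*I*√2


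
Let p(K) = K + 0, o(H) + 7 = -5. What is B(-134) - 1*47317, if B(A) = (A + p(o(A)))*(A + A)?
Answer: -8189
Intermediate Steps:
o(H) = -12 (o(H) = -7 - 5 = -12)
p(K) = K
B(A) = 2*A*(-12 + A) (B(A) = (A - 12)*(A + A) = (-12 + A)*(2*A) = 2*A*(-12 + A))
B(-134) - 1*47317 = 2*(-134)*(-12 - 134) - 1*47317 = 2*(-134)*(-146) - 47317 = 39128 - 47317 = -8189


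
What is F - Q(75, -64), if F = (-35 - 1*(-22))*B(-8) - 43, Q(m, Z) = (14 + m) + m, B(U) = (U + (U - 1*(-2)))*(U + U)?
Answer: -3119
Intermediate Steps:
B(U) = 2*U*(2 + 2*U) (B(U) = (U + (U + 2))*(2*U) = (U + (2 + U))*(2*U) = (2 + 2*U)*(2*U) = 2*U*(2 + 2*U))
Q(m, Z) = 14 + 2*m
F = -2955 (F = (-35 - 1*(-22))*(4*(-8)*(1 - 8)) - 43 = (-35 + 22)*(4*(-8)*(-7)) - 43 = -13*224 - 43 = -2912 - 43 = -2955)
F - Q(75, -64) = -2955 - (14 + 2*75) = -2955 - (14 + 150) = -2955 - 1*164 = -2955 - 164 = -3119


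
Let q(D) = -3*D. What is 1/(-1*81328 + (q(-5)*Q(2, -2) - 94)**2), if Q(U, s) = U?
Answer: -1/77232 ≈ -1.2948e-5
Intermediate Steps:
1/(-1*81328 + (q(-5)*Q(2, -2) - 94)**2) = 1/(-1*81328 + (-3*(-5)*2 - 94)**2) = 1/(-81328 + (15*2 - 94)**2) = 1/(-81328 + (30 - 94)**2) = 1/(-81328 + (-64)**2) = 1/(-81328 + 4096) = 1/(-77232) = -1/77232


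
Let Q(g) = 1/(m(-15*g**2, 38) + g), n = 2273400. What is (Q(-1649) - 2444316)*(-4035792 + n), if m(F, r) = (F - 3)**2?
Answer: 7166796417372098698040003208/1663662412366675 ≈ 4.3078e+12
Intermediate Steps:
m(F, r) = (-3 + F)**2
Q(g) = 1/(g + (-3 - 15*g**2)**2) (Q(g) = 1/((-3 - 15*g**2)**2 + g) = 1/(g + (-3 - 15*g**2)**2))
(Q(-1649) - 2444316)*(-4035792 + n) = (1/(-1649 + 9*(1 + 5*(-1649)**2)**2) - 2444316)*(-4035792 + 2273400) = (1/(-1649 + 9*(1 + 5*2719201)**2) - 2444316)*(-1762392) = (1/(-1649 + 9*(1 + 13596005)**2) - 2444316)*(-1762392) = (1/(-1649 + 9*13596006**2) - 2444316)*(-1762392) = (1/(-1649 + 9*184851379152036) - 2444316)*(-1762392) = (1/(-1649 + 1663662412368324) - 2444316)*(-1762392) = (1/1663662412366675 - 2444316)*(-1762392) = -4066516653146461569299/1663662412366675*(-1762392) = 7166796417372098698040003208/1663662412366675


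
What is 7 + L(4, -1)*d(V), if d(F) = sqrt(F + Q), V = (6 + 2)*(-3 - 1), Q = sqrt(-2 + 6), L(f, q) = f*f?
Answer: 7 + 16*I*sqrt(30) ≈ 7.0 + 87.636*I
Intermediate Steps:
L(f, q) = f**2
Q = 2 (Q = sqrt(4) = 2)
V = -32 (V = 8*(-4) = -32)
d(F) = sqrt(2 + F) (d(F) = sqrt(F + 2) = sqrt(2 + F))
7 + L(4, -1)*d(V) = 7 + 4**2*sqrt(2 - 32) = 7 + 16*sqrt(-30) = 7 + 16*(I*sqrt(30)) = 7 + 16*I*sqrt(30)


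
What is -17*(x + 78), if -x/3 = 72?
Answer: 2346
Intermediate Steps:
x = -216 (x = -3*72 = -216)
-17*(x + 78) = -17*(-216 + 78) = -17*(-138) = 2346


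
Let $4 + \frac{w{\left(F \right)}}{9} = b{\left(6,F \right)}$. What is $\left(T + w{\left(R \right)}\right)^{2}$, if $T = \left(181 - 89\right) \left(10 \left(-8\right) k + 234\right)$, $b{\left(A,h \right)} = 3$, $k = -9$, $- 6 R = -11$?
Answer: $7701642081$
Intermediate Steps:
$R = \frac{11}{6}$ ($R = \left(- \frac{1}{6}\right) \left(-11\right) = \frac{11}{6} \approx 1.8333$)
$w{\left(F \right)} = -9$ ($w{\left(F \right)} = -36 + 9 \cdot 3 = -36 + 27 = -9$)
$T = 87768$ ($T = \left(181 - 89\right) \left(10 \left(-8\right) \left(-9\right) + 234\right) = 92 \left(\left(-80\right) \left(-9\right) + 234\right) = 92 \left(720 + 234\right) = 92 \cdot 954 = 87768$)
$\left(T + w{\left(R \right)}\right)^{2} = \left(87768 - 9\right)^{2} = 87759^{2} = 7701642081$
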